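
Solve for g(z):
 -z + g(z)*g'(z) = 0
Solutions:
 g(z) = -sqrt(C1 + z^2)
 g(z) = sqrt(C1 + z^2)


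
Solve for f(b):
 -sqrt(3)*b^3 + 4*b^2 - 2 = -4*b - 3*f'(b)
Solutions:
 f(b) = C1 + sqrt(3)*b^4/12 - 4*b^3/9 - 2*b^2/3 + 2*b/3


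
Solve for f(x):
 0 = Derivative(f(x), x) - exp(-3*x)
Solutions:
 f(x) = C1 - exp(-3*x)/3


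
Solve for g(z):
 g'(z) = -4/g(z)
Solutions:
 g(z) = -sqrt(C1 - 8*z)
 g(z) = sqrt(C1 - 8*z)


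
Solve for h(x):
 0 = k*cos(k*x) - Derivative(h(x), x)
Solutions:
 h(x) = C1 + sin(k*x)


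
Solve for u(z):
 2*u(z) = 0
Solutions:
 u(z) = 0


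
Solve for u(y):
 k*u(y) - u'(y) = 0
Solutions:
 u(y) = C1*exp(k*y)


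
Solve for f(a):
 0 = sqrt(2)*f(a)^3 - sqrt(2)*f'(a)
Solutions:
 f(a) = -sqrt(2)*sqrt(-1/(C1 + a))/2
 f(a) = sqrt(2)*sqrt(-1/(C1 + a))/2


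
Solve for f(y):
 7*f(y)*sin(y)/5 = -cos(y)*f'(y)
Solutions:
 f(y) = C1*cos(y)^(7/5)


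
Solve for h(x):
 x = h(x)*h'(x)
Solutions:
 h(x) = -sqrt(C1 + x^2)
 h(x) = sqrt(C1 + x^2)


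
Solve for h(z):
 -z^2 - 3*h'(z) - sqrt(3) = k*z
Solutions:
 h(z) = C1 - k*z^2/6 - z^3/9 - sqrt(3)*z/3


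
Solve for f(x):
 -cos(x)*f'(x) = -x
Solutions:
 f(x) = C1 + Integral(x/cos(x), x)


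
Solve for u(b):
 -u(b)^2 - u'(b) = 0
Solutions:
 u(b) = 1/(C1 + b)


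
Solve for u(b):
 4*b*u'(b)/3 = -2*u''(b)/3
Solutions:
 u(b) = C1 + C2*erf(b)


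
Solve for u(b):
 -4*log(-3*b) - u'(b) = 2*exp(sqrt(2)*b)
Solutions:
 u(b) = C1 - 4*b*log(-b) + 4*b*(1 - log(3)) - sqrt(2)*exp(sqrt(2)*b)


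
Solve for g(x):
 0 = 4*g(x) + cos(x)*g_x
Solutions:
 g(x) = C1*(sin(x)^2 - 2*sin(x) + 1)/(sin(x)^2 + 2*sin(x) + 1)


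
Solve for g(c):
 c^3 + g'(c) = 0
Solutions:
 g(c) = C1 - c^4/4


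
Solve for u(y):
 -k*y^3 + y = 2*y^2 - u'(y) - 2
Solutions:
 u(y) = C1 + k*y^4/4 + 2*y^3/3 - y^2/2 - 2*y


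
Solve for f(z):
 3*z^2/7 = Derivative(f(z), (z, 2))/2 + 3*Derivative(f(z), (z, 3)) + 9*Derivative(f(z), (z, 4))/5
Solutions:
 f(z) = C1 + C2*z + C3*exp(z*(-5 + sqrt(15))/6) + C4*exp(-z*(sqrt(15) + 5)/6) + z^4/14 - 12*z^3/7 + 972*z^2/35


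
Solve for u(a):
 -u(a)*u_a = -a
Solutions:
 u(a) = -sqrt(C1 + a^2)
 u(a) = sqrt(C1 + a^2)


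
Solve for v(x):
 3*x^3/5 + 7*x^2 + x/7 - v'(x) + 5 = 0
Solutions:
 v(x) = C1 + 3*x^4/20 + 7*x^3/3 + x^2/14 + 5*x


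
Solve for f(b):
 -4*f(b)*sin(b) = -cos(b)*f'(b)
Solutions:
 f(b) = C1/cos(b)^4


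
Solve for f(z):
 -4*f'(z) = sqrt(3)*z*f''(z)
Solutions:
 f(z) = C1 + C2*z^(1 - 4*sqrt(3)/3)


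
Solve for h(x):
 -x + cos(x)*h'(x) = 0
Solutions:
 h(x) = C1 + Integral(x/cos(x), x)


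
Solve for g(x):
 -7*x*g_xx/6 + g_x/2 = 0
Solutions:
 g(x) = C1 + C2*x^(10/7)


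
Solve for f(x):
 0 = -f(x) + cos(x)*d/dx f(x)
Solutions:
 f(x) = C1*sqrt(sin(x) + 1)/sqrt(sin(x) - 1)


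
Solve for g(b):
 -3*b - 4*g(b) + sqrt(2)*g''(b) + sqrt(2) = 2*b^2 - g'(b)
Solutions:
 g(b) = C1*exp(sqrt(2)*b*(-1 + sqrt(1 + 16*sqrt(2)))/4) + C2*exp(-sqrt(2)*b*(1 + sqrt(1 + 16*sqrt(2)))/4) - b^2/2 - b - 1/4


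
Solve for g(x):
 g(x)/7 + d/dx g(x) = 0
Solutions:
 g(x) = C1*exp(-x/7)


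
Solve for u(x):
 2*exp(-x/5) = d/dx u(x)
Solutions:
 u(x) = C1 - 10*exp(-x/5)


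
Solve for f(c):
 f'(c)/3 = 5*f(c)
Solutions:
 f(c) = C1*exp(15*c)


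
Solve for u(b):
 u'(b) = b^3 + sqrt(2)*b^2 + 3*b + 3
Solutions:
 u(b) = C1 + b^4/4 + sqrt(2)*b^3/3 + 3*b^2/2 + 3*b


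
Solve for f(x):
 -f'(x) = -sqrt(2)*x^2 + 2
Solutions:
 f(x) = C1 + sqrt(2)*x^3/3 - 2*x


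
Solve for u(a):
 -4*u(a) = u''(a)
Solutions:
 u(a) = C1*sin(2*a) + C2*cos(2*a)


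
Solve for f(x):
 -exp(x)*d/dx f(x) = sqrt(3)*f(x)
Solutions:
 f(x) = C1*exp(sqrt(3)*exp(-x))


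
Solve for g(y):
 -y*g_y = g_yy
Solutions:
 g(y) = C1 + C2*erf(sqrt(2)*y/2)


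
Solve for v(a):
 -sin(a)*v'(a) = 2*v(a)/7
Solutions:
 v(a) = C1*(cos(a) + 1)^(1/7)/(cos(a) - 1)^(1/7)


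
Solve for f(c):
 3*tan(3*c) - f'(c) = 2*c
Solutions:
 f(c) = C1 - c^2 - log(cos(3*c))


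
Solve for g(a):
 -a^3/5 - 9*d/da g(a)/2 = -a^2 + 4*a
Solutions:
 g(a) = C1 - a^4/90 + 2*a^3/27 - 4*a^2/9


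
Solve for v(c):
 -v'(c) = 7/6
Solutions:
 v(c) = C1 - 7*c/6


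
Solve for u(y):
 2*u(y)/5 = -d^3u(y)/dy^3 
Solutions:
 u(y) = C3*exp(-2^(1/3)*5^(2/3)*y/5) + (C1*sin(2^(1/3)*sqrt(3)*5^(2/3)*y/10) + C2*cos(2^(1/3)*sqrt(3)*5^(2/3)*y/10))*exp(2^(1/3)*5^(2/3)*y/10)


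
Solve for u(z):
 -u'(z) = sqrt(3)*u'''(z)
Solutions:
 u(z) = C1 + C2*sin(3^(3/4)*z/3) + C3*cos(3^(3/4)*z/3)


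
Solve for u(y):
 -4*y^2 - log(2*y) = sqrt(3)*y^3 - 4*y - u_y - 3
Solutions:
 u(y) = C1 + sqrt(3)*y^4/4 + 4*y^3/3 - 2*y^2 + y*log(y) - 4*y + y*log(2)


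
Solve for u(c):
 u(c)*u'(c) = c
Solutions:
 u(c) = -sqrt(C1 + c^2)
 u(c) = sqrt(C1 + c^2)


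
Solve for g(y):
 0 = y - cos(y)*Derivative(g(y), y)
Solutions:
 g(y) = C1 + Integral(y/cos(y), y)


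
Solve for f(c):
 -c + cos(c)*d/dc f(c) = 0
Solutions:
 f(c) = C1 + Integral(c/cos(c), c)


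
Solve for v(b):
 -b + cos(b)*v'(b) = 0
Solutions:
 v(b) = C1 + Integral(b/cos(b), b)


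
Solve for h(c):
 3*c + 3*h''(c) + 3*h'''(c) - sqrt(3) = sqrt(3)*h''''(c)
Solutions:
 h(c) = C1 + C2*c + C3*exp(c*(sqrt(3) + sqrt(3 + 4*sqrt(3)))/2) + C4*exp(c*(-sqrt(3 + 4*sqrt(3)) + sqrt(3))/2) - c^3/6 + c^2*(sqrt(3) + 3)/6


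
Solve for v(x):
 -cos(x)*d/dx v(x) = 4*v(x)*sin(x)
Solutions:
 v(x) = C1*cos(x)^4


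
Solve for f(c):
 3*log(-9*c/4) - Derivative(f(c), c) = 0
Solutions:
 f(c) = C1 + 3*c*log(-c) + 3*c*(-2*log(2) - 1 + 2*log(3))


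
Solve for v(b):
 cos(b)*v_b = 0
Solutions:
 v(b) = C1


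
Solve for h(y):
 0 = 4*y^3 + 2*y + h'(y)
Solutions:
 h(y) = C1 - y^4 - y^2


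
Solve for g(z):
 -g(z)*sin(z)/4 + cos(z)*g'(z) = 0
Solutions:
 g(z) = C1/cos(z)^(1/4)


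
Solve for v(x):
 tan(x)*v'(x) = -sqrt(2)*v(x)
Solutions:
 v(x) = C1/sin(x)^(sqrt(2))


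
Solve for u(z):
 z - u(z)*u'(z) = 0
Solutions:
 u(z) = -sqrt(C1 + z^2)
 u(z) = sqrt(C1 + z^2)


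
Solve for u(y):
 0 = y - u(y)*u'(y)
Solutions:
 u(y) = -sqrt(C1 + y^2)
 u(y) = sqrt(C1 + y^2)


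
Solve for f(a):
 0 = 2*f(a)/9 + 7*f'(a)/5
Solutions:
 f(a) = C1*exp(-10*a/63)


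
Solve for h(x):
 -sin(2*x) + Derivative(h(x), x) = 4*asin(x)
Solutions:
 h(x) = C1 + 4*x*asin(x) + 4*sqrt(1 - x^2) - cos(2*x)/2


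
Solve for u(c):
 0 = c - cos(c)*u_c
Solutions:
 u(c) = C1 + Integral(c/cos(c), c)


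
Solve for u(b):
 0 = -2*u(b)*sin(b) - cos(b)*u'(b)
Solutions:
 u(b) = C1*cos(b)^2


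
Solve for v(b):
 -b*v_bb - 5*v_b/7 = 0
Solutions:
 v(b) = C1 + C2*b^(2/7)


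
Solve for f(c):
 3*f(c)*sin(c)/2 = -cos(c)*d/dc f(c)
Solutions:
 f(c) = C1*cos(c)^(3/2)


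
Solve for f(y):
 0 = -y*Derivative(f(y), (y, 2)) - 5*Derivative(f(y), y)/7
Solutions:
 f(y) = C1 + C2*y^(2/7)


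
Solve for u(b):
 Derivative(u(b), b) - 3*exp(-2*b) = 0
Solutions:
 u(b) = C1 - 3*exp(-2*b)/2


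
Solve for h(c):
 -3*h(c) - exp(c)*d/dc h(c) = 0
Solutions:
 h(c) = C1*exp(3*exp(-c))


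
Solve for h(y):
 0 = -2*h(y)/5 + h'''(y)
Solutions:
 h(y) = C3*exp(2^(1/3)*5^(2/3)*y/5) + (C1*sin(2^(1/3)*sqrt(3)*5^(2/3)*y/10) + C2*cos(2^(1/3)*sqrt(3)*5^(2/3)*y/10))*exp(-2^(1/3)*5^(2/3)*y/10)


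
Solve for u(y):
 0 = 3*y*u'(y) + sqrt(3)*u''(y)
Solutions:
 u(y) = C1 + C2*erf(sqrt(2)*3^(1/4)*y/2)


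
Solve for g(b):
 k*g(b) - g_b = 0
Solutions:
 g(b) = C1*exp(b*k)


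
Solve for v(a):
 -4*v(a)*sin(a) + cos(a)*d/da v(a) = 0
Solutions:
 v(a) = C1/cos(a)^4


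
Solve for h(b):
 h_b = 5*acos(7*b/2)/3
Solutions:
 h(b) = C1 + 5*b*acos(7*b/2)/3 - 5*sqrt(4 - 49*b^2)/21


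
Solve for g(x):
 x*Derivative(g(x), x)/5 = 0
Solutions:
 g(x) = C1


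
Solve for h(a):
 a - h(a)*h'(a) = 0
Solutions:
 h(a) = -sqrt(C1 + a^2)
 h(a) = sqrt(C1 + a^2)


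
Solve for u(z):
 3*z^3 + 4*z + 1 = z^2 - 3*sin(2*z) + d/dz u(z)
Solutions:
 u(z) = C1 + 3*z^4/4 - z^3/3 + 2*z^2 + z - 3*cos(2*z)/2


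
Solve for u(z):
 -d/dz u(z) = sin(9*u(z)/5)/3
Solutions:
 z/3 + 5*log(cos(9*u(z)/5) - 1)/18 - 5*log(cos(9*u(z)/5) + 1)/18 = C1


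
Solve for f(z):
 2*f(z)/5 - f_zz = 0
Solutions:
 f(z) = C1*exp(-sqrt(10)*z/5) + C2*exp(sqrt(10)*z/5)


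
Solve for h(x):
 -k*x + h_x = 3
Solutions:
 h(x) = C1 + k*x^2/2 + 3*x


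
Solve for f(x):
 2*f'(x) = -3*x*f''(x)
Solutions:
 f(x) = C1 + C2*x^(1/3)


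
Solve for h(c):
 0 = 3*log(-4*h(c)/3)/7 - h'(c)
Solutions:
 -7*Integral(1/(log(-_y) - log(3) + 2*log(2)), (_y, h(c)))/3 = C1 - c


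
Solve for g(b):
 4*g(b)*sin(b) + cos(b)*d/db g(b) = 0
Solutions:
 g(b) = C1*cos(b)^4


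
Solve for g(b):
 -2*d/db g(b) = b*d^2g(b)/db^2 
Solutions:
 g(b) = C1 + C2/b


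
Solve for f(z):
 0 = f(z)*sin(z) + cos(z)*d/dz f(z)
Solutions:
 f(z) = C1*cos(z)


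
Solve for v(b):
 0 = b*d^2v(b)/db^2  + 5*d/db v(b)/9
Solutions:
 v(b) = C1 + C2*b^(4/9)


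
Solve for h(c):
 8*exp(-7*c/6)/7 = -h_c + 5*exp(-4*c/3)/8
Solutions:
 h(c) = C1 - 15*exp(-4*c/3)/32 + 48*exp(-7*c/6)/49


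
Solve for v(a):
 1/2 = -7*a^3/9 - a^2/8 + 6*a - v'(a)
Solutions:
 v(a) = C1 - 7*a^4/36 - a^3/24 + 3*a^2 - a/2


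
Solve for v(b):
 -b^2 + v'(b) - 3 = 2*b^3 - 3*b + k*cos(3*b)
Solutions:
 v(b) = C1 + b^4/2 + b^3/3 - 3*b^2/2 + 3*b + k*sin(3*b)/3


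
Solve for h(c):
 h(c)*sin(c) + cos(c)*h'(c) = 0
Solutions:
 h(c) = C1*cos(c)


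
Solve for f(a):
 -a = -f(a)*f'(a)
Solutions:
 f(a) = -sqrt(C1 + a^2)
 f(a) = sqrt(C1 + a^2)


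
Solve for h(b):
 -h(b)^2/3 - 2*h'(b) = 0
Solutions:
 h(b) = 6/(C1 + b)


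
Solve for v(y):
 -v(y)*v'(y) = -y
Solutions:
 v(y) = -sqrt(C1 + y^2)
 v(y) = sqrt(C1 + y^2)


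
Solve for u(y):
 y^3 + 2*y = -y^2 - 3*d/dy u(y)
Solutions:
 u(y) = C1 - y^4/12 - y^3/9 - y^2/3


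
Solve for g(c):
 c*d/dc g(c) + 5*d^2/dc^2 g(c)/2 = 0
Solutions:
 g(c) = C1 + C2*erf(sqrt(5)*c/5)


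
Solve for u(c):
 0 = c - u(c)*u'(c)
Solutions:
 u(c) = -sqrt(C1 + c^2)
 u(c) = sqrt(C1 + c^2)


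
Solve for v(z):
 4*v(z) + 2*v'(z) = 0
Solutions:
 v(z) = C1*exp(-2*z)


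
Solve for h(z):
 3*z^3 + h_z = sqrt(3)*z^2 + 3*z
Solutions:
 h(z) = C1 - 3*z^4/4 + sqrt(3)*z^3/3 + 3*z^2/2


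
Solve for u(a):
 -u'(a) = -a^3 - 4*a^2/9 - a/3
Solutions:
 u(a) = C1 + a^4/4 + 4*a^3/27 + a^2/6


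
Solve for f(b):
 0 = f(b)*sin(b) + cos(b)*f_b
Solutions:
 f(b) = C1*cos(b)


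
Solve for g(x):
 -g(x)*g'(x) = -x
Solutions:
 g(x) = -sqrt(C1 + x^2)
 g(x) = sqrt(C1 + x^2)


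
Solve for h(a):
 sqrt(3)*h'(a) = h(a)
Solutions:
 h(a) = C1*exp(sqrt(3)*a/3)


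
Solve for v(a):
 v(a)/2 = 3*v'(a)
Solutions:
 v(a) = C1*exp(a/6)


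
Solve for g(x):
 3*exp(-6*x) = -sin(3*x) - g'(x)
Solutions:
 g(x) = C1 + cos(3*x)/3 + exp(-6*x)/2


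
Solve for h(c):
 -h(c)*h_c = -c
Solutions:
 h(c) = -sqrt(C1 + c^2)
 h(c) = sqrt(C1 + c^2)


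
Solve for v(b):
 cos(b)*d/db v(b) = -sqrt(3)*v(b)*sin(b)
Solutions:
 v(b) = C1*cos(b)^(sqrt(3))


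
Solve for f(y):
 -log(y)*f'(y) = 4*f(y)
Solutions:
 f(y) = C1*exp(-4*li(y))


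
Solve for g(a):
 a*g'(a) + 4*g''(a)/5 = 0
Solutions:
 g(a) = C1 + C2*erf(sqrt(10)*a/4)


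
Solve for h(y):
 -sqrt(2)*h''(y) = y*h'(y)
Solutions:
 h(y) = C1 + C2*erf(2^(1/4)*y/2)


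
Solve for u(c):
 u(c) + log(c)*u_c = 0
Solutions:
 u(c) = C1*exp(-li(c))


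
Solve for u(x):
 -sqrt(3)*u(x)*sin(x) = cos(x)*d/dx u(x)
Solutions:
 u(x) = C1*cos(x)^(sqrt(3))


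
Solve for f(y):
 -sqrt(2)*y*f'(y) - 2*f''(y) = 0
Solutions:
 f(y) = C1 + C2*erf(2^(1/4)*y/2)


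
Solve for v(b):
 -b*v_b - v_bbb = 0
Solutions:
 v(b) = C1 + Integral(C2*airyai(-b) + C3*airybi(-b), b)


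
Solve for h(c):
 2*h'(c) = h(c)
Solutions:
 h(c) = C1*exp(c/2)


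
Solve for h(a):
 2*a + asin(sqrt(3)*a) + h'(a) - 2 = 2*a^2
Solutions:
 h(a) = C1 + 2*a^3/3 - a^2 - a*asin(sqrt(3)*a) + 2*a - sqrt(3)*sqrt(1 - 3*a^2)/3


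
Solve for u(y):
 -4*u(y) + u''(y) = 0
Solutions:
 u(y) = C1*exp(-2*y) + C2*exp(2*y)


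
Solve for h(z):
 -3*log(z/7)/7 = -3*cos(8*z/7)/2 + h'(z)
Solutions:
 h(z) = C1 - 3*z*log(z)/7 + 3*z/7 + 3*z*log(7)/7 + 21*sin(8*z/7)/16


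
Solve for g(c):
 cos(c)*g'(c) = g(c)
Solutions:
 g(c) = C1*sqrt(sin(c) + 1)/sqrt(sin(c) - 1)


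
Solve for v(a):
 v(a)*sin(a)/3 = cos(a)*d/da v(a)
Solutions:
 v(a) = C1/cos(a)^(1/3)


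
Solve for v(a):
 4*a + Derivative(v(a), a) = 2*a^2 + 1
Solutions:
 v(a) = C1 + 2*a^3/3 - 2*a^2 + a


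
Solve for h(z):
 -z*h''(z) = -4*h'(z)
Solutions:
 h(z) = C1 + C2*z^5


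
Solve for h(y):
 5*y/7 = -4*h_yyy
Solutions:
 h(y) = C1 + C2*y + C3*y^2 - 5*y^4/672


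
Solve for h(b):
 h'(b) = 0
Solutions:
 h(b) = C1


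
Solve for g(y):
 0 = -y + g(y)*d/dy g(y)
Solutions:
 g(y) = -sqrt(C1 + y^2)
 g(y) = sqrt(C1 + y^2)


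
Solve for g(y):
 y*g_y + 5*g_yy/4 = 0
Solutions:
 g(y) = C1 + C2*erf(sqrt(10)*y/5)


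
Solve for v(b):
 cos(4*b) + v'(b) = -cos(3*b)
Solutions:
 v(b) = C1 - sin(3*b)/3 - sin(4*b)/4


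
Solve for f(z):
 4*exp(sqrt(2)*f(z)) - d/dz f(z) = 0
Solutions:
 f(z) = sqrt(2)*(2*log(-1/(C1 + 4*z)) - log(2))/4


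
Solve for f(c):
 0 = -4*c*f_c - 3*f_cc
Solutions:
 f(c) = C1 + C2*erf(sqrt(6)*c/3)


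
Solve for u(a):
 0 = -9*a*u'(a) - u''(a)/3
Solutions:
 u(a) = C1 + C2*erf(3*sqrt(6)*a/2)


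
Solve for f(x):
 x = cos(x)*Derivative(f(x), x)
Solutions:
 f(x) = C1 + Integral(x/cos(x), x)


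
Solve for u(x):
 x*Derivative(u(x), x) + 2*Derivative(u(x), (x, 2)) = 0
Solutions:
 u(x) = C1 + C2*erf(x/2)


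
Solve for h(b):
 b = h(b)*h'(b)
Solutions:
 h(b) = -sqrt(C1 + b^2)
 h(b) = sqrt(C1 + b^2)


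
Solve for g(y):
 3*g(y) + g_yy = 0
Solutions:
 g(y) = C1*sin(sqrt(3)*y) + C2*cos(sqrt(3)*y)


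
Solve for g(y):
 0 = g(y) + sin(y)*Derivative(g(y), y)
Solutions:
 g(y) = C1*sqrt(cos(y) + 1)/sqrt(cos(y) - 1)


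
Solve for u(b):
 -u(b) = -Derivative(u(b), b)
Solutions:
 u(b) = C1*exp(b)


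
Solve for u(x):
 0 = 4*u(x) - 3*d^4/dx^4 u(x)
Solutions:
 u(x) = C1*exp(-sqrt(2)*3^(3/4)*x/3) + C2*exp(sqrt(2)*3^(3/4)*x/3) + C3*sin(sqrt(2)*3^(3/4)*x/3) + C4*cos(sqrt(2)*3^(3/4)*x/3)


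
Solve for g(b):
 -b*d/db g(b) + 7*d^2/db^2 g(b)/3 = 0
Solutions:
 g(b) = C1 + C2*erfi(sqrt(42)*b/14)


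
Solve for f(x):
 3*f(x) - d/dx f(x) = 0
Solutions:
 f(x) = C1*exp(3*x)


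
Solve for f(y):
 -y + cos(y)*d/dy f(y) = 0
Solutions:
 f(y) = C1 + Integral(y/cos(y), y)


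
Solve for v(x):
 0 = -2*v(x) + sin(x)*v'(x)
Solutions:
 v(x) = C1*(cos(x) - 1)/(cos(x) + 1)


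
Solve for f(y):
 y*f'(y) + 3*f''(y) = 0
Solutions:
 f(y) = C1 + C2*erf(sqrt(6)*y/6)


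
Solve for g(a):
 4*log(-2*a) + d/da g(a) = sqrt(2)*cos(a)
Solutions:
 g(a) = C1 - 4*a*log(-a) - 4*a*log(2) + 4*a + sqrt(2)*sin(a)


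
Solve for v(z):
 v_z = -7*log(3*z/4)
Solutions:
 v(z) = C1 - 7*z*log(z) + z*log(16384/2187) + 7*z


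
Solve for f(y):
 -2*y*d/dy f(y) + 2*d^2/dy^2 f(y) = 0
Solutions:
 f(y) = C1 + C2*erfi(sqrt(2)*y/2)


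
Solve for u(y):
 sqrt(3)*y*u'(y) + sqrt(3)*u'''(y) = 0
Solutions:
 u(y) = C1 + Integral(C2*airyai(-y) + C3*airybi(-y), y)


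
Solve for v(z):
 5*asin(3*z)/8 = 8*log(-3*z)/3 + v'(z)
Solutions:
 v(z) = C1 - 8*z*log(-z)/3 + 5*z*asin(3*z)/8 - 8*z*log(3)/3 + 8*z/3 + 5*sqrt(1 - 9*z^2)/24


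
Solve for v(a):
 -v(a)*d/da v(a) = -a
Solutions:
 v(a) = -sqrt(C1 + a^2)
 v(a) = sqrt(C1 + a^2)


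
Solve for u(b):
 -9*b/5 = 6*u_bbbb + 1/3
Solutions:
 u(b) = C1 + C2*b + C3*b^2 + C4*b^3 - b^5/400 - b^4/432


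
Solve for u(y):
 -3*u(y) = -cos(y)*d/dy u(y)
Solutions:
 u(y) = C1*(sin(y) + 1)^(3/2)/(sin(y) - 1)^(3/2)


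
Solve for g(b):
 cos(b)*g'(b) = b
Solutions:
 g(b) = C1 + Integral(b/cos(b), b)


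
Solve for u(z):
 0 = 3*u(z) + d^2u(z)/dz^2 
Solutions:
 u(z) = C1*sin(sqrt(3)*z) + C2*cos(sqrt(3)*z)


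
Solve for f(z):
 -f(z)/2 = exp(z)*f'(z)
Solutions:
 f(z) = C1*exp(exp(-z)/2)


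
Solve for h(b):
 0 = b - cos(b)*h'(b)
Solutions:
 h(b) = C1 + Integral(b/cos(b), b)


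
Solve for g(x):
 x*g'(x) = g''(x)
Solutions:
 g(x) = C1 + C2*erfi(sqrt(2)*x/2)


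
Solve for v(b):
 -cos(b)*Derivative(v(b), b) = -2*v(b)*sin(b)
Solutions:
 v(b) = C1/cos(b)^2


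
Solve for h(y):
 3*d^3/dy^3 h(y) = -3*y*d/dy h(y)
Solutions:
 h(y) = C1 + Integral(C2*airyai(-y) + C3*airybi(-y), y)


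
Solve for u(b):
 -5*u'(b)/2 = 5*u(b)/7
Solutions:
 u(b) = C1*exp(-2*b/7)


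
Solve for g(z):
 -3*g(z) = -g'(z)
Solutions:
 g(z) = C1*exp(3*z)


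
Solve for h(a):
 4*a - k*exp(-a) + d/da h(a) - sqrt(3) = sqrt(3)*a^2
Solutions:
 h(a) = C1 + sqrt(3)*a^3/3 - 2*a^2 + sqrt(3)*a - k*exp(-a)


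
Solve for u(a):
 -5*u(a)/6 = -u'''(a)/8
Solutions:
 u(a) = C3*exp(20^(1/3)*3^(2/3)*a/3) + (C1*sin(20^(1/3)*3^(1/6)*a/2) + C2*cos(20^(1/3)*3^(1/6)*a/2))*exp(-20^(1/3)*3^(2/3)*a/6)


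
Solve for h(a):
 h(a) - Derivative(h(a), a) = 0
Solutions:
 h(a) = C1*exp(a)


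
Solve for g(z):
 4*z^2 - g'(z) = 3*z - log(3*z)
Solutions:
 g(z) = C1 + 4*z^3/3 - 3*z^2/2 + z*log(z) - z + z*log(3)


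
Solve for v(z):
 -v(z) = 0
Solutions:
 v(z) = 0


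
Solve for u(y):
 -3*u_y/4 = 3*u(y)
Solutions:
 u(y) = C1*exp(-4*y)


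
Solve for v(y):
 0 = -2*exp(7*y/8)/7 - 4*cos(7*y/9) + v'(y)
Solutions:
 v(y) = C1 + 16*exp(7*y/8)/49 + 36*sin(7*y/9)/7


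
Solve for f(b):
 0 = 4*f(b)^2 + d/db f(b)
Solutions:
 f(b) = 1/(C1 + 4*b)


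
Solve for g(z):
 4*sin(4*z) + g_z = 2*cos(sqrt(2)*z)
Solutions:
 g(z) = C1 + sqrt(2)*sin(sqrt(2)*z) + cos(4*z)


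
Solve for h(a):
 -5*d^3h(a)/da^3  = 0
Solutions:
 h(a) = C1 + C2*a + C3*a^2


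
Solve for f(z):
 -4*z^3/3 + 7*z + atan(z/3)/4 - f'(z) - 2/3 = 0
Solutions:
 f(z) = C1 - z^4/3 + 7*z^2/2 + z*atan(z/3)/4 - 2*z/3 - 3*log(z^2 + 9)/8


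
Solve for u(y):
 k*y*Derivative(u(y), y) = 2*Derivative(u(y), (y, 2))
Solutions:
 u(y) = Piecewise((-sqrt(pi)*C1*erf(y*sqrt(-k)/2)/sqrt(-k) - C2, (k > 0) | (k < 0)), (-C1*y - C2, True))


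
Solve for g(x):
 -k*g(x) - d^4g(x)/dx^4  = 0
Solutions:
 g(x) = C1*exp(-x*(-k)^(1/4)) + C2*exp(x*(-k)^(1/4)) + C3*exp(-I*x*(-k)^(1/4)) + C4*exp(I*x*(-k)^(1/4))


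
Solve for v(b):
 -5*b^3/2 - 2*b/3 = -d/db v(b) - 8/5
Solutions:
 v(b) = C1 + 5*b^4/8 + b^2/3 - 8*b/5


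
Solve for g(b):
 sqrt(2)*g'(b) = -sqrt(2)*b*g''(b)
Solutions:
 g(b) = C1 + C2*log(b)


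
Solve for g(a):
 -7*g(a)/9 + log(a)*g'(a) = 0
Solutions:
 g(a) = C1*exp(7*li(a)/9)


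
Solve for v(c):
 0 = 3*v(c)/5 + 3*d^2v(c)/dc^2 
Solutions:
 v(c) = C1*sin(sqrt(5)*c/5) + C2*cos(sqrt(5)*c/5)


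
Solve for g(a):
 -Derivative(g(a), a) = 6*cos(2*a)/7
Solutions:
 g(a) = C1 - 3*sin(2*a)/7


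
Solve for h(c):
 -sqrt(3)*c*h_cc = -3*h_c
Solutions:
 h(c) = C1 + C2*c^(1 + sqrt(3))


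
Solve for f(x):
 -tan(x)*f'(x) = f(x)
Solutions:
 f(x) = C1/sin(x)


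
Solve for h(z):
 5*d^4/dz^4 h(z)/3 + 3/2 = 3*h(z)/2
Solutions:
 h(z) = C1*exp(-10^(3/4)*sqrt(3)*z/10) + C2*exp(10^(3/4)*sqrt(3)*z/10) + C3*sin(10^(3/4)*sqrt(3)*z/10) + C4*cos(10^(3/4)*sqrt(3)*z/10) + 1


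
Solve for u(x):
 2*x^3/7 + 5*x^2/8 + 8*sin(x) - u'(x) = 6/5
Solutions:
 u(x) = C1 + x^4/14 + 5*x^3/24 - 6*x/5 - 8*cos(x)


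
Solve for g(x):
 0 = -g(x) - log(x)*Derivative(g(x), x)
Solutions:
 g(x) = C1*exp(-li(x))


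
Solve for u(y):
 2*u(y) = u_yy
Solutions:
 u(y) = C1*exp(-sqrt(2)*y) + C2*exp(sqrt(2)*y)


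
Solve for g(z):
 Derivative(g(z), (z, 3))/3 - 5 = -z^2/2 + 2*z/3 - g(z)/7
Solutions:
 g(z) = C3*exp(-3^(1/3)*7^(2/3)*z/7) - 7*z^2/2 + 14*z/3 + (C1*sin(3^(5/6)*7^(2/3)*z/14) + C2*cos(3^(5/6)*7^(2/3)*z/14))*exp(3^(1/3)*7^(2/3)*z/14) + 35


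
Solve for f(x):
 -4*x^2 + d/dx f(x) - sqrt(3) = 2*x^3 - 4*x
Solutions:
 f(x) = C1 + x^4/2 + 4*x^3/3 - 2*x^2 + sqrt(3)*x


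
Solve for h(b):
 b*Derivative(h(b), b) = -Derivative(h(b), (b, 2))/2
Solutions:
 h(b) = C1 + C2*erf(b)


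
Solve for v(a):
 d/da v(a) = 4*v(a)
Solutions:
 v(a) = C1*exp(4*a)


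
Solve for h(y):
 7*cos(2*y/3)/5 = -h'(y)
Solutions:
 h(y) = C1 - 21*sin(2*y/3)/10


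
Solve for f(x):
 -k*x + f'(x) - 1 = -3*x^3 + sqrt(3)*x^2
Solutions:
 f(x) = C1 + k*x^2/2 - 3*x^4/4 + sqrt(3)*x^3/3 + x


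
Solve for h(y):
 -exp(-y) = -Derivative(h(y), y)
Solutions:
 h(y) = C1 - exp(-y)


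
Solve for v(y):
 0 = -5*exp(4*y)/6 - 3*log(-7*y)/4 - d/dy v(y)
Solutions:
 v(y) = C1 - 3*y*log(-y)/4 + 3*y*(1 - log(7))/4 - 5*exp(4*y)/24


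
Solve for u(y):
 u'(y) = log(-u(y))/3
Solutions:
 -li(-u(y)) = C1 + y/3


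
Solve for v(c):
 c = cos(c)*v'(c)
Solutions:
 v(c) = C1 + Integral(c/cos(c), c)


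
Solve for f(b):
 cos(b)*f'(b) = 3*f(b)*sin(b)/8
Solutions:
 f(b) = C1/cos(b)^(3/8)


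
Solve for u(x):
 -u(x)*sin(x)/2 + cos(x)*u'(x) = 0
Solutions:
 u(x) = C1/sqrt(cos(x))


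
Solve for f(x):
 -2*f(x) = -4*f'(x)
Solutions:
 f(x) = C1*exp(x/2)


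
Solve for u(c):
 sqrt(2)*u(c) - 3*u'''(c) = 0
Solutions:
 u(c) = C3*exp(2^(1/6)*3^(2/3)*c/3) + (C1*sin(6^(1/6)*c/2) + C2*cos(6^(1/6)*c/2))*exp(-2^(1/6)*3^(2/3)*c/6)


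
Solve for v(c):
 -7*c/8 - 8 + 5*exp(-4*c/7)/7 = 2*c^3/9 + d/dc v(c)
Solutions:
 v(c) = C1 - c^4/18 - 7*c^2/16 - 8*c - 5*exp(-4*c/7)/4


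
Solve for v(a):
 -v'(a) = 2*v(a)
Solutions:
 v(a) = C1*exp(-2*a)


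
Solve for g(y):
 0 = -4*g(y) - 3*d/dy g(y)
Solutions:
 g(y) = C1*exp(-4*y/3)


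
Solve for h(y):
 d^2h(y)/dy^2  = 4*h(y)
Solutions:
 h(y) = C1*exp(-2*y) + C2*exp(2*y)


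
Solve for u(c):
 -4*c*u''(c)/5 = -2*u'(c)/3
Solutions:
 u(c) = C1 + C2*c^(11/6)


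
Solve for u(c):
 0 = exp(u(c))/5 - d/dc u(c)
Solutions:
 u(c) = log(-1/(C1 + c)) + log(5)


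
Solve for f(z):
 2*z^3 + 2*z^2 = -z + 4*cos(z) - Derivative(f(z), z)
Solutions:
 f(z) = C1 - z^4/2 - 2*z^3/3 - z^2/2 + 4*sin(z)


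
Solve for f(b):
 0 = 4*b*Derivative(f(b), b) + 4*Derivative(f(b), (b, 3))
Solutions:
 f(b) = C1 + Integral(C2*airyai(-b) + C3*airybi(-b), b)


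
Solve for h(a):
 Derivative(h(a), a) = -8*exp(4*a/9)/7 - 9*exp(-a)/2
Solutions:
 h(a) = C1 - 18*exp(4*a/9)/7 + 9*exp(-a)/2


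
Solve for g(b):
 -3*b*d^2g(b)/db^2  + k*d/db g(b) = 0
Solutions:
 g(b) = C1 + b^(re(k)/3 + 1)*(C2*sin(log(b)*Abs(im(k))/3) + C3*cos(log(b)*im(k)/3))


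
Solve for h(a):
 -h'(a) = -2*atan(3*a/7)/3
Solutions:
 h(a) = C1 + 2*a*atan(3*a/7)/3 - 7*log(9*a^2 + 49)/9


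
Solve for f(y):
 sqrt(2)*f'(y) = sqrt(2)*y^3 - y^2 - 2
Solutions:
 f(y) = C1 + y^4/4 - sqrt(2)*y^3/6 - sqrt(2)*y


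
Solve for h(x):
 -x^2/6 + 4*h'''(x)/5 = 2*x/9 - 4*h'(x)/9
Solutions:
 h(x) = C1 + C2*sin(sqrt(5)*x/3) + C3*cos(sqrt(5)*x/3) + x^3/8 + x^2/4 - 27*x/20


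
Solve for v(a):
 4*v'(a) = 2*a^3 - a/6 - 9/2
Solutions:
 v(a) = C1 + a^4/8 - a^2/48 - 9*a/8


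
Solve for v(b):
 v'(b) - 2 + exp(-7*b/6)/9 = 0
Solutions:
 v(b) = C1 + 2*b + 2*exp(-7*b/6)/21


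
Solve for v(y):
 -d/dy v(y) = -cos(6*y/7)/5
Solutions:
 v(y) = C1 + 7*sin(6*y/7)/30


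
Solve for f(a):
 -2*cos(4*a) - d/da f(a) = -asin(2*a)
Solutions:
 f(a) = C1 + a*asin(2*a) + sqrt(1 - 4*a^2)/2 - sin(4*a)/2


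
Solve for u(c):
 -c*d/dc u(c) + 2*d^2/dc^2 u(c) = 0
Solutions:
 u(c) = C1 + C2*erfi(c/2)


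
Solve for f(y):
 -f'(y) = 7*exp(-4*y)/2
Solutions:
 f(y) = C1 + 7*exp(-4*y)/8


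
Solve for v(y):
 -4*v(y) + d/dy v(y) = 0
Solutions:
 v(y) = C1*exp(4*y)


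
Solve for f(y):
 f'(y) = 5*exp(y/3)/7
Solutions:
 f(y) = C1 + 15*exp(y/3)/7


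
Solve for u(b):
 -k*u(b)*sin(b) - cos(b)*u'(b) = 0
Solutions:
 u(b) = C1*exp(k*log(cos(b)))


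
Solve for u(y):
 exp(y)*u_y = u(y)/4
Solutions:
 u(y) = C1*exp(-exp(-y)/4)


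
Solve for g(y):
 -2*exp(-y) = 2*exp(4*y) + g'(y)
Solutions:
 g(y) = C1 - exp(4*y)/2 + 2*exp(-y)


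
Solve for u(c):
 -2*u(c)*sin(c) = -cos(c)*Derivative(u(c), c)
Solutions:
 u(c) = C1/cos(c)^2


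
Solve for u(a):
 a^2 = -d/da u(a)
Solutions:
 u(a) = C1 - a^3/3


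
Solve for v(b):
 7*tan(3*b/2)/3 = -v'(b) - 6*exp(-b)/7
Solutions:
 v(b) = C1 - 7*log(tan(3*b/2)^2 + 1)/9 + 6*exp(-b)/7


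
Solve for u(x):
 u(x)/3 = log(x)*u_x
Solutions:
 u(x) = C1*exp(li(x)/3)


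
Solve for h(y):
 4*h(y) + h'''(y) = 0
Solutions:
 h(y) = C3*exp(-2^(2/3)*y) + (C1*sin(2^(2/3)*sqrt(3)*y/2) + C2*cos(2^(2/3)*sqrt(3)*y/2))*exp(2^(2/3)*y/2)


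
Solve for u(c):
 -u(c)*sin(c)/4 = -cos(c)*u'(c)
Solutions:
 u(c) = C1/cos(c)^(1/4)


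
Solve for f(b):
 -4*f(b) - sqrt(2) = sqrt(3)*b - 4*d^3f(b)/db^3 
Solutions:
 f(b) = C3*exp(b) - sqrt(3)*b/4 + (C1*sin(sqrt(3)*b/2) + C2*cos(sqrt(3)*b/2))*exp(-b/2) - sqrt(2)/4


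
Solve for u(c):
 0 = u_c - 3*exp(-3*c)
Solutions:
 u(c) = C1 - exp(-3*c)


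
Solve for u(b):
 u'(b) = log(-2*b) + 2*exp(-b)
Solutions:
 u(b) = C1 + b*log(-b) + b*(-1 + log(2)) - 2*exp(-b)


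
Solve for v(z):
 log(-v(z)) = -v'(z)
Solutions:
 -li(-v(z)) = C1 - z


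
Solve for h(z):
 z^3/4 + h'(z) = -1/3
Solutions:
 h(z) = C1 - z^4/16 - z/3


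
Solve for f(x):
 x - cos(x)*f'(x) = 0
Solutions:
 f(x) = C1 + Integral(x/cos(x), x)


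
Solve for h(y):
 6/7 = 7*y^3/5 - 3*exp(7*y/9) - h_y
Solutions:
 h(y) = C1 + 7*y^4/20 - 6*y/7 - 27*exp(7*y/9)/7


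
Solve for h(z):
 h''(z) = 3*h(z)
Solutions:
 h(z) = C1*exp(-sqrt(3)*z) + C2*exp(sqrt(3)*z)


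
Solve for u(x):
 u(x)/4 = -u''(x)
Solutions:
 u(x) = C1*sin(x/2) + C2*cos(x/2)


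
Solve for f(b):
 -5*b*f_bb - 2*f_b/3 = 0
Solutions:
 f(b) = C1 + C2*b^(13/15)


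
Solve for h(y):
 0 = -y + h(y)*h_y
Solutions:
 h(y) = -sqrt(C1 + y^2)
 h(y) = sqrt(C1 + y^2)


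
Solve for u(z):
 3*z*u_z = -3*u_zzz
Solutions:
 u(z) = C1 + Integral(C2*airyai(-z) + C3*airybi(-z), z)


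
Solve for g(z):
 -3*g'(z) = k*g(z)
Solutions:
 g(z) = C1*exp(-k*z/3)


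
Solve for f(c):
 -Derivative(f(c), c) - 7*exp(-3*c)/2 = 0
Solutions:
 f(c) = C1 + 7*exp(-3*c)/6


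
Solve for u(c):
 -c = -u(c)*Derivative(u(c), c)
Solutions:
 u(c) = -sqrt(C1 + c^2)
 u(c) = sqrt(C1 + c^2)


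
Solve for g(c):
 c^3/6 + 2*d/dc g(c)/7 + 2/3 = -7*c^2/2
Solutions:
 g(c) = C1 - 7*c^4/48 - 49*c^3/12 - 7*c/3


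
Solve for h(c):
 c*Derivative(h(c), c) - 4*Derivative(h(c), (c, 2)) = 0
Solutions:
 h(c) = C1 + C2*erfi(sqrt(2)*c/4)


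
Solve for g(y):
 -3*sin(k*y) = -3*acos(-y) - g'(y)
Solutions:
 g(y) = C1 - 3*y*acos(-y) - 3*sqrt(1 - y^2) + 3*Piecewise((-cos(k*y)/k, Ne(k, 0)), (0, True))


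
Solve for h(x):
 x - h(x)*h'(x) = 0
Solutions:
 h(x) = -sqrt(C1 + x^2)
 h(x) = sqrt(C1 + x^2)


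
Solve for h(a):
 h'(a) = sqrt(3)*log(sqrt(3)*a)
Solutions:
 h(a) = C1 + sqrt(3)*a*log(a) - sqrt(3)*a + sqrt(3)*a*log(3)/2


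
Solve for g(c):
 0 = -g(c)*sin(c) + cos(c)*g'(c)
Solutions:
 g(c) = C1/cos(c)


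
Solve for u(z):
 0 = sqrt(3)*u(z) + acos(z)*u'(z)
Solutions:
 u(z) = C1*exp(-sqrt(3)*Integral(1/acos(z), z))


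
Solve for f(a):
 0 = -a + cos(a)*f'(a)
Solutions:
 f(a) = C1 + Integral(a/cos(a), a)


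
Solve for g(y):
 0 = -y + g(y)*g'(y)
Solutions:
 g(y) = -sqrt(C1 + y^2)
 g(y) = sqrt(C1 + y^2)


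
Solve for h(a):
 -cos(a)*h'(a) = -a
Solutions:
 h(a) = C1 + Integral(a/cos(a), a)


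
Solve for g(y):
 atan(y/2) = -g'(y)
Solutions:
 g(y) = C1 - y*atan(y/2) + log(y^2 + 4)


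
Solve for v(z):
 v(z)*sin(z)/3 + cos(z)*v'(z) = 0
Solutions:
 v(z) = C1*cos(z)^(1/3)


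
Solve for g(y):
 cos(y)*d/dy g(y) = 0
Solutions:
 g(y) = C1


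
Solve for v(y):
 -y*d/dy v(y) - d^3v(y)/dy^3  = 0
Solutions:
 v(y) = C1 + Integral(C2*airyai(-y) + C3*airybi(-y), y)


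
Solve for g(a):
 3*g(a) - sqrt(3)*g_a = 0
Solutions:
 g(a) = C1*exp(sqrt(3)*a)


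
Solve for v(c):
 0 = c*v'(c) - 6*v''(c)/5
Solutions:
 v(c) = C1 + C2*erfi(sqrt(15)*c/6)


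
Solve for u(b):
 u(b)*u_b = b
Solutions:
 u(b) = -sqrt(C1 + b^2)
 u(b) = sqrt(C1 + b^2)


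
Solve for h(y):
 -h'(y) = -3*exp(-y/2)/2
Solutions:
 h(y) = C1 - 3*exp(-y/2)


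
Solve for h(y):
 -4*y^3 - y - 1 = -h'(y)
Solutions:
 h(y) = C1 + y^4 + y^2/2 + y


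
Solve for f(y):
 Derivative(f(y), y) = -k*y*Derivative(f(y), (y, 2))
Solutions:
 f(y) = C1 + y^(((re(k) - 1)*re(k) + im(k)^2)/(re(k)^2 + im(k)^2))*(C2*sin(log(y)*Abs(im(k))/(re(k)^2 + im(k)^2)) + C3*cos(log(y)*im(k)/(re(k)^2 + im(k)^2)))


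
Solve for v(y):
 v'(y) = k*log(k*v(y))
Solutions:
 li(k*v(y))/k = C1 + k*y


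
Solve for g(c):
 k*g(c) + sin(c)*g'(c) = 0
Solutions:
 g(c) = C1*exp(k*(-log(cos(c) - 1) + log(cos(c) + 1))/2)


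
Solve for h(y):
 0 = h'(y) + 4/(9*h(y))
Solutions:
 h(y) = -sqrt(C1 - 8*y)/3
 h(y) = sqrt(C1 - 8*y)/3


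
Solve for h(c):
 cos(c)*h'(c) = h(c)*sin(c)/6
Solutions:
 h(c) = C1/cos(c)^(1/6)


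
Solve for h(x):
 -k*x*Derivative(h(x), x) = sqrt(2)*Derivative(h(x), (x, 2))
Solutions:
 h(x) = Piecewise((-2^(3/4)*sqrt(pi)*C1*erf(2^(1/4)*sqrt(k)*x/2)/(2*sqrt(k)) - C2, (k > 0) | (k < 0)), (-C1*x - C2, True))


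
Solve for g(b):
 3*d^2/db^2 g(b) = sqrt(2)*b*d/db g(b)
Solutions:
 g(b) = C1 + C2*erfi(2^(3/4)*sqrt(3)*b/6)


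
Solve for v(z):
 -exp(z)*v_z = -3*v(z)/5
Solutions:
 v(z) = C1*exp(-3*exp(-z)/5)


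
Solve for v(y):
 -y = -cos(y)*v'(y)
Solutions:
 v(y) = C1 + Integral(y/cos(y), y)


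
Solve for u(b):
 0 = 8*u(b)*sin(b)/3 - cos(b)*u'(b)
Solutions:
 u(b) = C1/cos(b)^(8/3)


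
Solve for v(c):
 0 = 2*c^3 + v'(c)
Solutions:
 v(c) = C1 - c^4/2


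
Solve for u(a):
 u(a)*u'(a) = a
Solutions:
 u(a) = -sqrt(C1 + a^2)
 u(a) = sqrt(C1 + a^2)


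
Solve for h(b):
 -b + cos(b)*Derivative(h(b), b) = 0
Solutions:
 h(b) = C1 + Integral(b/cos(b), b)


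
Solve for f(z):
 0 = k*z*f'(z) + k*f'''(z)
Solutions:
 f(z) = C1 + Integral(C2*airyai(-z) + C3*airybi(-z), z)


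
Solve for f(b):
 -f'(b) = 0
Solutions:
 f(b) = C1


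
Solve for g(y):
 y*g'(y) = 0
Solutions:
 g(y) = C1


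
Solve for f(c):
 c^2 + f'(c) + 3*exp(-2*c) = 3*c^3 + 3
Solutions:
 f(c) = C1 + 3*c^4/4 - c^3/3 + 3*c + 3*exp(-2*c)/2


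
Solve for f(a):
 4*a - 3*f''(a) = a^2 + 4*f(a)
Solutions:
 f(a) = C1*sin(2*sqrt(3)*a/3) + C2*cos(2*sqrt(3)*a/3) - a^2/4 + a + 3/8


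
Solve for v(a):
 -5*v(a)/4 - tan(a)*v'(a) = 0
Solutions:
 v(a) = C1/sin(a)^(5/4)


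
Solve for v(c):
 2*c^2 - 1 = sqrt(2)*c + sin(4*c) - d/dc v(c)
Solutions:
 v(c) = C1 - 2*c^3/3 + sqrt(2)*c^2/2 + c - cos(4*c)/4


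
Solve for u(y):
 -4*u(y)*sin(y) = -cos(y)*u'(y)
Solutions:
 u(y) = C1/cos(y)^4


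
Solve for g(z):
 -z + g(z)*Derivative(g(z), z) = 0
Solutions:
 g(z) = -sqrt(C1 + z^2)
 g(z) = sqrt(C1 + z^2)


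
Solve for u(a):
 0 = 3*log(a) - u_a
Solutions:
 u(a) = C1 + 3*a*log(a) - 3*a


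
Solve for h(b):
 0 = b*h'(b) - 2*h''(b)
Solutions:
 h(b) = C1 + C2*erfi(b/2)


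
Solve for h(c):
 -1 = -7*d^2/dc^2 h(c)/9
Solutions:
 h(c) = C1 + C2*c + 9*c^2/14


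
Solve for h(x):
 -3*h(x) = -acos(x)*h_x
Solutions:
 h(x) = C1*exp(3*Integral(1/acos(x), x))


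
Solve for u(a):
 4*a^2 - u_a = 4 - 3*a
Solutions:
 u(a) = C1 + 4*a^3/3 + 3*a^2/2 - 4*a


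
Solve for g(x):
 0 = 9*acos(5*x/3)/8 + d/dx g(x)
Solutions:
 g(x) = C1 - 9*x*acos(5*x/3)/8 + 9*sqrt(9 - 25*x^2)/40


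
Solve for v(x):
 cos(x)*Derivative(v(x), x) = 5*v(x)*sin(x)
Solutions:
 v(x) = C1/cos(x)^5


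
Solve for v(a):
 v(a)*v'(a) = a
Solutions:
 v(a) = -sqrt(C1 + a^2)
 v(a) = sqrt(C1 + a^2)


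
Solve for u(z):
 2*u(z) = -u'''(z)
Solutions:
 u(z) = C3*exp(-2^(1/3)*z) + (C1*sin(2^(1/3)*sqrt(3)*z/2) + C2*cos(2^(1/3)*sqrt(3)*z/2))*exp(2^(1/3)*z/2)


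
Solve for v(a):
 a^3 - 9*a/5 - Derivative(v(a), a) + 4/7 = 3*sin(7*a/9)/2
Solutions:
 v(a) = C1 + a^4/4 - 9*a^2/10 + 4*a/7 + 27*cos(7*a/9)/14


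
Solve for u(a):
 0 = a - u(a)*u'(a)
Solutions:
 u(a) = -sqrt(C1 + a^2)
 u(a) = sqrt(C1 + a^2)


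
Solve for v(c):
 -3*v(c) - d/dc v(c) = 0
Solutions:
 v(c) = C1*exp(-3*c)


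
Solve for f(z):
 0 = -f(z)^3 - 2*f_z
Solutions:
 f(z) = -sqrt(-1/(C1 - z))
 f(z) = sqrt(-1/(C1 - z))


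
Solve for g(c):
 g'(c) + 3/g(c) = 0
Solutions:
 g(c) = -sqrt(C1 - 6*c)
 g(c) = sqrt(C1 - 6*c)


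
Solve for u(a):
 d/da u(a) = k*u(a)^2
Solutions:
 u(a) = -1/(C1 + a*k)


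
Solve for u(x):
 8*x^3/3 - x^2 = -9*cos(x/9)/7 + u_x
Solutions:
 u(x) = C1 + 2*x^4/3 - x^3/3 + 81*sin(x/9)/7


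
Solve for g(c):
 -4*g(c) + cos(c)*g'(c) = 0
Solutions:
 g(c) = C1*(sin(c)^2 + 2*sin(c) + 1)/(sin(c)^2 - 2*sin(c) + 1)


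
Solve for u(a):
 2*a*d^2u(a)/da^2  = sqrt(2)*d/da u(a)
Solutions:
 u(a) = C1 + C2*a^(sqrt(2)/2 + 1)


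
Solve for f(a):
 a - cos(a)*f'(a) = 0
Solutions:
 f(a) = C1 + Integral(a/cos(a), a)


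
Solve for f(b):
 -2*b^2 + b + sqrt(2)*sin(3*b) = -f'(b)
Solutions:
 f(b) = C1 + 2*b^3/3 - b^2/2 + sqrt(2)*cos(3*b)/3


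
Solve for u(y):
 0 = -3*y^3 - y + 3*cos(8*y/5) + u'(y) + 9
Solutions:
 u(y) = C1 + 3*y^4/4 + y^2/2 - 9*y - 15*sin(8*y/5)/8


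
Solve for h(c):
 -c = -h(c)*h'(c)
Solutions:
 h(c) = -sqrt(C1 + c^2)
 h(c) = sqrt(C1 + c^2)


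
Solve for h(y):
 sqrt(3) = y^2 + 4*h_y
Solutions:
 h(y) = C1 - y^3/12 + sqrt(3)*y/4


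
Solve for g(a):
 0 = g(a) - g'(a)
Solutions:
 g(a) = C1*exp(a)


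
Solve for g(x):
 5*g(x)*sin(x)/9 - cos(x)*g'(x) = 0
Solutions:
 g(x) = C1/cos(x)^(5/9)


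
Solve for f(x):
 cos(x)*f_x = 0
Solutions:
 f(x) = C1


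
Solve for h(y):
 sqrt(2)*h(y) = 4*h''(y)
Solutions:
 h(y) = C1*exp(-2^(1/4)*y/2) + C2*exp(2^(1/4)*y/2)


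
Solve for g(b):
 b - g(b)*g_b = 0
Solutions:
 g(b) = -sqrt(C1 + b^2)
 g(b) = sqrt(C1 + b^2)


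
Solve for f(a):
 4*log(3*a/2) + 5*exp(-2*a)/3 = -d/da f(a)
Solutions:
 f(a) = C1 - 4*a*log(a) + 4*a*(-log(3) + log(2) + 1) + 5*exp(-2*a)/6


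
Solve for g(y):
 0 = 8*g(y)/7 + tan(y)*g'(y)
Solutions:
 g(y) = C1/sin(y)^(8/7)


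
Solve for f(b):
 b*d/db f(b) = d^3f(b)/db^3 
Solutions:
 f(b) = C1 + Integral(C2*airyai(b) + C3*airybi(b), b)


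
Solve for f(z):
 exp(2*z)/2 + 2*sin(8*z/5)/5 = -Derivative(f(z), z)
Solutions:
 f(z) = C1 - exp(2*z)/4 + cos(8*z/5)/4


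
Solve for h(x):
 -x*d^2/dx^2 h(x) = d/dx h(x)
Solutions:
 h(x) = C1 + C2*log(x)


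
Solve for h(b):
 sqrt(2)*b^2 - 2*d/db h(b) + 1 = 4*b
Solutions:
 h(b) = C1 + sqrt(2)*b^3/6 - b^2 + b/2


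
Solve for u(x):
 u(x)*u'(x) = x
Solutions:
 u(x) = -sqrt(C1 + x^2)
 u(x) = sqrt(C1 + x^2)


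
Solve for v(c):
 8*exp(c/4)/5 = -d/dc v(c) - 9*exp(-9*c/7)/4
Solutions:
 v(c) = C1 - 32*exp(c/4)/5 + 7*exp(-9*c/7)/4


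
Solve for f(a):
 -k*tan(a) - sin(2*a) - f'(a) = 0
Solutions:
 f(a) = C1 + k*log(cos(a)) + cos(2*a)/2


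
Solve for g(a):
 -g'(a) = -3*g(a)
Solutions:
 g(a) = C1*exp(3*a)


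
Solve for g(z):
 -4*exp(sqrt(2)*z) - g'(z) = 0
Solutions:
 g(z) = C1 - 2*sqrt(2)*exp(sqrt(2)*z)


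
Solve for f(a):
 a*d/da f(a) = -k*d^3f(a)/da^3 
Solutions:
 f(a) = C1 + Integral(C2*airyai(a*(-1/k)^(1/3)) + C3*airybi(a*(-1/k)^(1/3)), a)


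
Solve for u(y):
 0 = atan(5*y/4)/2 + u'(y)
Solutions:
 u(y) = C1 - y*atan(5*y/4)/2 + log(25*y^2 + 16)/5


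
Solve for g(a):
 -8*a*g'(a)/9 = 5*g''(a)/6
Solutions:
 g(a) = C1 + C2*erf(2*sqrt(30)*a/15)


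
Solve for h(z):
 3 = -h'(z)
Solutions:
 h(z) = C1 - 3*z


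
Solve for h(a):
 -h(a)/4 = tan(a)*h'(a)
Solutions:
 h(a) = C1/sin(a)^(1/4)


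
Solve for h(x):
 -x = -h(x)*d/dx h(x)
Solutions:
 h(x) = -sqrt(C1 + x^2)
 h(x) = sqrt(C1 + x^2)


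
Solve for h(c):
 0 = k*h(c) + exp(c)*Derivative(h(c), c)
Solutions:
 h(c) = C1*exp(k*exp(-c))


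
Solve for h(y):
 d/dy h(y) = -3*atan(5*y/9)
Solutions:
 h(y) = C1 - 3*y*atan(5*y/9) + 27*log(25*y^2 + 81)/10


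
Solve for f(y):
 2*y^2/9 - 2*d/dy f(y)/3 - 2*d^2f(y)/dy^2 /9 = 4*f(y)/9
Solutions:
 f(y) = C1*exp(-2*y) + C2*exp(-y) + y^2/2 - 3*y/2 + 7/4


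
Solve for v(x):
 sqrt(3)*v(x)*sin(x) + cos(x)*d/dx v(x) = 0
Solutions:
 v(x) = C1*cos(x)^(sqrt(3))


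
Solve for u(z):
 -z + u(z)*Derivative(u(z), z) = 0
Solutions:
 u(z) = -sqrt(C1 + z^2)
 u(z) = sqrt(C1 + z^2)


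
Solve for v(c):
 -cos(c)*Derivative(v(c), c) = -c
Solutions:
 v(c) = C1 + Integral(c/cos(c), c)


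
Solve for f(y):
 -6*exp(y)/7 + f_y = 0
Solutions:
 f(y) = C1 + 6*exp(y)/7


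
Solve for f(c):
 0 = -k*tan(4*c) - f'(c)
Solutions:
 f(c) = C1 + k*log(cos(4*c))/4


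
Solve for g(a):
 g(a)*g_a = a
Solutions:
 g(a) = -sqrt(C1 + a^2)
 g(a) = sqrt(C1 + a^2)


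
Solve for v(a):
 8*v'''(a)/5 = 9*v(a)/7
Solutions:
 v(a) = C3*exp(45^(1/3)*7^(2/3)*a/14) + (C1*sin(3*3^(1/6)*5^(1/3)*7^(2/3)*a/28) + C2*cos(3*3^(1/6)*5^(1/3)*7^(2/3)*a/28))*exp(-45^(1/3)*7^(2/3)*a/28)


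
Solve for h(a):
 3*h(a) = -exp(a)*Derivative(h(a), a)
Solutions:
 h(a) = C1*exp(3*exp(-a))


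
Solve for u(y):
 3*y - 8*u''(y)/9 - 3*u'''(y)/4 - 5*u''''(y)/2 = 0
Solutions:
 u(y) = C1 + C2*y + 9*y^3/16 - 729*y^2/512 + (C3*sin(sqrt(1199)*y/60) + C4*cos(sqrt(1199)*y/60))*exp(-3*y/20)


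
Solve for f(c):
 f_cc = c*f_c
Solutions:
 f(c) = C1 + C2*erfi(sqrt(2)*c/2)


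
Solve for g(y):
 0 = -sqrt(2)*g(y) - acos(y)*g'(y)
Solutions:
 g(y) = C1*exp(-sqrt(2)*Integral(1/acos(y), y))


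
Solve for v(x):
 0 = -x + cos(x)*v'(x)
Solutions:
 v(x) = C1 + Integral(x/cos(x), x)


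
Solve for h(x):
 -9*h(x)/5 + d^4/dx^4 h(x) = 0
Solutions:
 h(x) = C1*exp(-sqrt(3)*5^(3/4)*x/5) + C2*exp(sqrt(3)*5^(3/4)*x/5) + C3*sin(sqrt(3)*5^(3/4)*x/5) + C4*cos(sqrt(3)*5^(3/4)*x/5)


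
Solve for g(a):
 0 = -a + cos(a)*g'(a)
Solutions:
 g(a) = C1 + Integral(a/cos(a), a)


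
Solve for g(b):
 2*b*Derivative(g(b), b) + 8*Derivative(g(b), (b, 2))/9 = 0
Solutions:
 g(b) = C1 + C2*erf(3*sqrt(2)*b/4)


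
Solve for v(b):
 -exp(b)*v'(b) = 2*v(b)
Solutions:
 v(b) = C1*exp(2*exp(-b))


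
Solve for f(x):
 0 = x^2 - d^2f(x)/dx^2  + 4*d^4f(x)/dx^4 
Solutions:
 f(x) = C1 + C2*x + C3*exp(-x/2) + C4*exp(x/2) + x^4/12 + 4*x^2


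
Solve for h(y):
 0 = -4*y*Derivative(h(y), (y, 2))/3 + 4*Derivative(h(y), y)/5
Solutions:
 h(y) = C1 + C2*y^(8/5)


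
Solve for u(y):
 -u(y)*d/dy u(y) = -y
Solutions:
 u(y) = -sqrt(C1 + y^2)
 u(y) = sqrt(C1 + y^2)


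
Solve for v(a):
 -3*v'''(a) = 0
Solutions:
 v(a) = C1 + C2*a + C3*a^2


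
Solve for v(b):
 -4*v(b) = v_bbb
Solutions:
 v(b) = C3*exp(-2^(2/3)*b) + (C1*sin(2^(2/3)*sqrt(3)*b/2) + C2*cos(2^(2/3)*sqrt(3)*b/2))*exp(2^(2/3)*b/2)


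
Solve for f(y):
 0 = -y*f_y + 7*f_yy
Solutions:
 f(y) = C1 + C2*erfi(sqrt(14)*y/14)


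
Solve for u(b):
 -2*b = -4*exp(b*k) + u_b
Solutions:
 u(b) = C1 - b^2 + 4*exp(b*k)/k


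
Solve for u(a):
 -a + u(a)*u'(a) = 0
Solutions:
 u(a) = -sqrt(C1 + a^2)
 u(a) = sqrt(C1 + a^2)
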